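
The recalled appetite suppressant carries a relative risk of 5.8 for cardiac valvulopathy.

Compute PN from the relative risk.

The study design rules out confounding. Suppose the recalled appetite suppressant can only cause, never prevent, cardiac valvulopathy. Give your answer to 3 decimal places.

Under exogeneity and monotonicity, PN = (RR − 1) / RR = 1 − 1/RR.
PN = (5.8 − 1) / 5.8 = 4.8 / 5.8 ≈ 0.8276

PN ≈ 0.828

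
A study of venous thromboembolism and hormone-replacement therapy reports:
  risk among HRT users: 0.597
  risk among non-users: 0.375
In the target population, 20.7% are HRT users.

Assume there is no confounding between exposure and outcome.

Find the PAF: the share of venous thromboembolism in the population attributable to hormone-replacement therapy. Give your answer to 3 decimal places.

Let p₁ = 0.597, p₀ = 0.375.
Overall risk P(Y=1) = π·p₁ + (1−π)·p₀ = 0.207×0.597 + 0.793×0.375 = 0.42095.
Under exogeneity, PAF = [P(Y=1) − p₀] / P(Y=1).
PAF = (0.42095 − 0.375) / 0.42095 ≈ 0.1092

PAF ≈ 0.109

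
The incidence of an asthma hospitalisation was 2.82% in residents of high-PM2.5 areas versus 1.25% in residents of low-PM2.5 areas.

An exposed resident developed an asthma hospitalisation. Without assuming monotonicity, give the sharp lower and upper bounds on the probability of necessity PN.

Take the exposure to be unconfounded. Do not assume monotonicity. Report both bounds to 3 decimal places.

0.557 ≤ PN ≤ 1.000

p₁ = 0.0282, p₀ = 0.0125.
Under exogeneity alone the bounds on PN are max{0,(p₁−p₀)/p₁} ≤ PN ≤ min{1,(1−p₀)/p₁}.
  lower = (p₁ − p₀)/p₁ = 0.0157 / 0.0282 ≈ 0.5567
  upper = min{1, (1 − p₀)/p₁} = 0.9875 / 0.0282 ≈ 35.0177 → capped at 1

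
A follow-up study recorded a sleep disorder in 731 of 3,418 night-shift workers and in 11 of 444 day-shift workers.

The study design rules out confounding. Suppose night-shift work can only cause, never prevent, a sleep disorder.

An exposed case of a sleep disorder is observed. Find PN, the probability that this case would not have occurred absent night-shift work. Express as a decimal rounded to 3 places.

p₁ = P(outcome | exposed) = 731/3418 = 0.21387
p₀ = P(outcome | unexposed) = 11/444 = 0.024775
Under exogeneity and monotonicity, PN = (p₁ − p₀) / p₁.
PN = (0.21387 − 0.024775) / 0.21387 = 0.18909 / 0.21387 ≈ 0.8842

PN ≈ 0.884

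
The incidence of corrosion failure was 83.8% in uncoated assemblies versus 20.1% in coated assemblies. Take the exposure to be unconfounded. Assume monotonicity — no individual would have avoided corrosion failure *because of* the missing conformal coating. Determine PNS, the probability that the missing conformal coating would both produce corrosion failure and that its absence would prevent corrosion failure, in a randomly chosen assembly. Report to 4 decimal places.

p₁ = 0.838, p₀ = 0.201.
Under exogeneity and monotonicity, PNS = p₁ − p₀.
PNS = 0.838 − 0.201 = 0.637

PNS ≈ 0.6370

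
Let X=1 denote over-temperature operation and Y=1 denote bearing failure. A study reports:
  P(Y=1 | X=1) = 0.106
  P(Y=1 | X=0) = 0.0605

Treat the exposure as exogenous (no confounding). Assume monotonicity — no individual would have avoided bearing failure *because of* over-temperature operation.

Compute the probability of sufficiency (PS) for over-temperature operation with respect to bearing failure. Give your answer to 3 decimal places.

PS ≈ 0.048

Let p₁ = 0.106, p₀ = 0.0605.
Under exogeneity and monotonicity, PS = (p₁ − p₀) / (1 − p₀).
PS = (0.106 − 0.0605) / (1 − 0.0605) = 0.0455 / 0.9395 ≈ 0.0484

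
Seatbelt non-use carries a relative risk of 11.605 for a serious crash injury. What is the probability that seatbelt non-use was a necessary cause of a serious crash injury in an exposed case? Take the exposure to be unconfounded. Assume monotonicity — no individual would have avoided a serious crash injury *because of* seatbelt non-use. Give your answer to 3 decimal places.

PN ≈ 0.914

Under exogeneity and monotonicity, PN = (RR − 1) / RR = 1 − 1/RR.
PN = (11.605 − 1) / 11.605 = 10.61 / 11.605 ≈ 0.9138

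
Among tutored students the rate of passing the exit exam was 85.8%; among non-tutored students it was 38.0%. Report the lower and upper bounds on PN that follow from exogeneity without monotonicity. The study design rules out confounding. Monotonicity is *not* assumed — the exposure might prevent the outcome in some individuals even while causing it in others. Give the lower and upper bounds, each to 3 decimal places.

p₁ = 0.858, p₀ = 0.38.
Under exogeneity alone the bounds on PN are max{0,(p₁−p₀)/p₁} ≤ PN ≤ min{1,(1−p₀)/p₁}.
  lower = (p₁ − p₀)/p₁ = 0.478 / 0.858 ≈ 0.5571
  upper = min{1, (1 − p₀)/p₁} = 0.62 / 0.858 ≈ 0.7226

0.557 ≤ PN ≤ 0.723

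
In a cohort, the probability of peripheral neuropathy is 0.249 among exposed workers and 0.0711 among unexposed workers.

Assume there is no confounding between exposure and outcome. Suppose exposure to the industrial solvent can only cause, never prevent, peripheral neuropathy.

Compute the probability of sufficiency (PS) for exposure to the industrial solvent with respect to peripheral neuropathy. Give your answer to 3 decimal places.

Let p₁ = 0.249, p₀ = 0.0711.
Under exogeneity and monotonicity, PS = (p₁ − p₀) / (1 − p₀).
PS = (0.249 − 0.0711) / (1 − 0.0711) = 0.1779 / 0.9289 ≈ 0.1915

PS ≈ 0.192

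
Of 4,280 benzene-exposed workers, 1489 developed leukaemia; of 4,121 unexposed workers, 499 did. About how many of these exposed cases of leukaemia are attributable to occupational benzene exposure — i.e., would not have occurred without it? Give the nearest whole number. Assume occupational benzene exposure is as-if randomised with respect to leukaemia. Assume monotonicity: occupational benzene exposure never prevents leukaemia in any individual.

p₁ = P(outcome | exposed) = 1489/4280 = 0.3479
p₀ = P(outcome | unexposed) = 499/4121 = 0.12109
PN = (p₁ − p₀)/p₁ = (0.3479 − 0.12109) / 0.3479 ≈ 0.65195.
Attributable cases ≈ PN × (exposed cases) = 0.65195 × 1489 ≈ 970.75.

about 971 cases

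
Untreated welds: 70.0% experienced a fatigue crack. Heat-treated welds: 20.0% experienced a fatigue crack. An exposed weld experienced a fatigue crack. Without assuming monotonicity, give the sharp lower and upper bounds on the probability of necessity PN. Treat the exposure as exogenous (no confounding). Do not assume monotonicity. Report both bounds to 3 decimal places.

0.714 ≤ PN ≤ 1.000

p₁ = 0.7, p₀ = 0.2.
Under exogeneity alone the bounds on PN are max{0,(p₁−p₀)/p₁} ≤ PN ≤ min{1,(1−p₀)/p₁}.
  lower = (p₁ − p₀)/p₁ = 0.5 / 0.7 ≈ 0.7143
  upper = min{1, (1 − p₀)/p₁} = 0.8 / 0.7 ≈ 1.1429 → capped at 1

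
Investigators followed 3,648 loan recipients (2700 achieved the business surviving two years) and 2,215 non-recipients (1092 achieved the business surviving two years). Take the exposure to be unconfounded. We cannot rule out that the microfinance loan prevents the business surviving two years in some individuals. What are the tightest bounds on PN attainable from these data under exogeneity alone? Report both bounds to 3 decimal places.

p₁ = P(outcome | exposed) = 2700/3648 = 0.74013
p₀ = P(outcome | unexposed) = 1092/2215 = 0.493
Under exogeneity alone the bounds on PN are max{0,(p₁−p₀)/p₁} ≤ PN ≤ min{1,(1−p₀)/p₁}.
  lower = (p₁ − p₀)/p₁ = 0.24713 / 0.74013 ≈ 0.3339
  upper = min{1, (1 − p₀)/p₁} = 0.507 / 0.74013 ≈ 0.6850

0.334 ≤ PN ≤ 0.685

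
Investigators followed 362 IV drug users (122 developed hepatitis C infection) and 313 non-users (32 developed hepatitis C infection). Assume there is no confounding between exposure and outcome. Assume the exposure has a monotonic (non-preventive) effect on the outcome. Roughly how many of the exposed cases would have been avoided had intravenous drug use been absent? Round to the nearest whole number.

about 85 cases

p₁ = P(outcome | exposed) = 122/362 = 0.33702
p₀ = P(outcome | unexposed) = 32/313 = 0.10224
PN = (p₁ − p₀)/p₁ = (0.33702 − 0.10224) / 0.33702 ≈ 0.69664.
Attributable cases ≈ PN × (exposed cases) = 0.69664 × 122 ≈ 84.99.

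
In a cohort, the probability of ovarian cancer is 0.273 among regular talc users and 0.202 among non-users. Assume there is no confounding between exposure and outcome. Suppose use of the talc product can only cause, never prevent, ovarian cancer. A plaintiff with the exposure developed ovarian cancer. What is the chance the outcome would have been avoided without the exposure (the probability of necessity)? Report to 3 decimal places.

Let p₁ = 0.273, p₀ = 0.202.
Under exogeneity and monotonicity, PN = (p₁ − p₀) / p₁.
PN = (0.273 − 0.202) / 0.273 = 0.071 / 0.273 ≈ 0.2601

PN ≈ 0.260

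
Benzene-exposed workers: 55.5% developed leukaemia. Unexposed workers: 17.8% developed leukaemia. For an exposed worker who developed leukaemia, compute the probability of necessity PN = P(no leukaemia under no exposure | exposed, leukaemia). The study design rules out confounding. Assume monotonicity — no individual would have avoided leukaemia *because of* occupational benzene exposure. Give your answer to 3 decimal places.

PN ≈ 0.679

p₁ = 0.555, p₀ = 0.178.
Under exogeneity and monotonicity, PN = (p₁ − p₀) / p₁.
PN = (0.555 − 0.178) / 0.555 = 0.377 / 0.555 ≈ 0.6793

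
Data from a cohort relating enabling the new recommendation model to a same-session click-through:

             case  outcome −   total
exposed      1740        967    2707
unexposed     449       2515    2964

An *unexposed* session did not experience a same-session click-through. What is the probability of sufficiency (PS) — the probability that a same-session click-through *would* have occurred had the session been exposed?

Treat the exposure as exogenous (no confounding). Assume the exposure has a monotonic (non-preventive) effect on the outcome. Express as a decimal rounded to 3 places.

PS ≈ 0.579

p₁ = P(outcome | exposed) = 1740/2707 = 0.64278
p₀ = P(outcome | unexposed) = 449/2964 = 0.15148
Under exogeneity and monotonicity, PS = (p₁ − p₀)/(1 − p₀).
PS = (0.64278 − 0.15148) / 0.84852 ≈ 0.5790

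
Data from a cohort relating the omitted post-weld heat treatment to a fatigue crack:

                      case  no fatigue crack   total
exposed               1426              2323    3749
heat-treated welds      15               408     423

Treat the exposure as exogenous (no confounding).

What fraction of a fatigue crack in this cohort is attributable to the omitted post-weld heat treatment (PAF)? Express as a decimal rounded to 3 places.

PAF ≈ 0.897

p₁ = P(outcome | exposed) = 1426/3749 = 0.38037
p₀ = P(outcome | unexposed) = 15/423 = 0.035461
Exposure prevalence π = 3749/4172 = 0.89861; overall risk P(Y=1) = 0.3454.
Under exogeneity, PAF = [P(Y=1) − p₀]/P(Y=1).
PAF = (0.3454 − 0.035461) / 0.3454 ≈ 0.8973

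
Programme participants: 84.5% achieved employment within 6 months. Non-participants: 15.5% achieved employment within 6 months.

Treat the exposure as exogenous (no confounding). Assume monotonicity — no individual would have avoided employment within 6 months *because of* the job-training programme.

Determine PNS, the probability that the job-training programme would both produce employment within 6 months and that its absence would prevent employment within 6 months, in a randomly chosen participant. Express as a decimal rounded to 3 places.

p₁ = 0.845, p₀ = 0.155.
Under exogeneity and monotonicity, PNS = p₁ − p₀.
PNS = 0.845 − 0.155 = 0.69

PNS ≈ 0.690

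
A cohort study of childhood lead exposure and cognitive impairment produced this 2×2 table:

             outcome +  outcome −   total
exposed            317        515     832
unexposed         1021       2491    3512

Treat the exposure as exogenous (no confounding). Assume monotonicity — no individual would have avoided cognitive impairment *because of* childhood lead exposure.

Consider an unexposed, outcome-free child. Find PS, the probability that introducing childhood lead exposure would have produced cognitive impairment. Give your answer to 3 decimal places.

p₁ = P(outcome | exposed) = 317/832 = 0.38101
p₀ = P(outcome | unexposed) = 1021/3512 = 0.29072
Under exogeneity and monotonicity, PS = (p₁ − p₀)/(1 − p₀).
PS = (0.38101 − 0.29072) / 0.70928 ≈ 0.1273

PS ≈ 0.127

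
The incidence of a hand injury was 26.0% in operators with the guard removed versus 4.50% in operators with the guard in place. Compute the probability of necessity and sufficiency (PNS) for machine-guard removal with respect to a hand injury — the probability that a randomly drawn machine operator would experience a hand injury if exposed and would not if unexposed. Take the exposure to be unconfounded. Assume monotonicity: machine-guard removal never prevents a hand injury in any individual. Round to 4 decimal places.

PNS ≈ 0.2150

p₁ = 0.26, p₀ = 0.045.
Under exogeneity and monotonicity, PNS = p₁ − p₀.
PNS = 0.26 − 0.045 = 0.215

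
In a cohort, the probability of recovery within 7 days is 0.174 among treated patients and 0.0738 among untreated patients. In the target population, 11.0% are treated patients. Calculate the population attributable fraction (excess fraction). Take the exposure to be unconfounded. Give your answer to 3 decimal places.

PAF ≈ 0.130

Let p₁ = 0.174, p₀ = 0.0738.
Overall risk P(Y=1) = π·p₁ + (1−π)·p₀ = 0.11×0.174 + 0.89×0.0738 = 0.084822.
Under exogeneity, PAF = [P(Y=1) − p₀] / P(Y=1).
PAF = (0.084822 − 0.0738) / 0.084822 ≈ 0.1299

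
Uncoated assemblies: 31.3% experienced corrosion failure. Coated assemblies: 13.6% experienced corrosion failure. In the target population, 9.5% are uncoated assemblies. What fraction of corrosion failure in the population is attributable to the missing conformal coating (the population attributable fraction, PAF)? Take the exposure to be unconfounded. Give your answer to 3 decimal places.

PAF ≈ 0.110

p₁ = 0.313, p₀ = 0.136.
Overall risk P(Y=1) = π·p₁ + (1−π)·p₀ = 0.095×0.313 + 0.905×0.136 = 0.15282.
Under exogeneity, PAF = [P(Y=1) − p₀] / P(Y=1).
PAF = (0.15282 − 0.136) / 0.15282 ≈ 0.1100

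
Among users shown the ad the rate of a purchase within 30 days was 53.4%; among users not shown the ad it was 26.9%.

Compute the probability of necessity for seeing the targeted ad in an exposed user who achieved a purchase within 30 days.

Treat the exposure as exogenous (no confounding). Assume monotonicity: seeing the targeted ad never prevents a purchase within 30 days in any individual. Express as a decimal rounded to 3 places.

PN ≈ 0.496

p₁ = 0.534, p₀ = 0.269.
Under exogeneity and monotonicity, PN = (p₁ − p₀) / p₁.
PN = (0.534 − 0.269) / 0.534 = 0.265 / 0.534 ≈ 0.4963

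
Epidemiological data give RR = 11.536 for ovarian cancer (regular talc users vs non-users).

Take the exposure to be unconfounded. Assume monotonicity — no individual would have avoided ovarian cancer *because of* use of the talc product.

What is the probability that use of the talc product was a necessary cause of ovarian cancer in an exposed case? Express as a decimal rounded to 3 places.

Under exogeneity and monotonicity, PN = (RR − 1) / RR = 1 − 1/RR.
PN = (11.536 − 1) / 11.536 = 10.54 / 11.536 ≈ 0.9133

PN ≈ 0.913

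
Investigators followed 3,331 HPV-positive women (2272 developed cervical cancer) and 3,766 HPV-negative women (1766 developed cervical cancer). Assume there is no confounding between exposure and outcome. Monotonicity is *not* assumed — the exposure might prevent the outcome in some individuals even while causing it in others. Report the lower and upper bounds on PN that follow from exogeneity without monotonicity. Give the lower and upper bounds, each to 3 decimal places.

0.312 ≤ PN ≤ 0.779

p₁ = P(outcome | exposed) = 2272/3331 = 0.68208
p₀ = P(outcome | unexposed) = 1766/3766 = 0.46893
Under exogeneity alone the bounds on PN are max{0,(p₁−p₀)/p₁} ≤ PN ≤ min{1,(1−p₀)/p₁}.
  lower = (p₁ − p₀)/p₁ = 0.21314 / 0.68208 ≈ 0.3125
  upper = min{1, (1 − p₀)/p₁} = 0.53107 / 0.68208 ≈ 0.7786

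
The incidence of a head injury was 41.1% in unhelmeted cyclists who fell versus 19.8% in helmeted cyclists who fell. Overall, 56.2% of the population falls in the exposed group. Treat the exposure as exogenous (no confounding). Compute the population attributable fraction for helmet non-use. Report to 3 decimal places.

PAF ≈ 0.377

p₁ = 0.411, p₀ = 0.198.
Overall risk P(Y=1) = π·p₁ + (1−π)·p₀ = 0.562×0.411 + 0.438×0.198 = 0.31771.
Under exogeneity, PAF = [P(Y=1) − p₀] / P(Y=1).
PAF = (0.31771 − 0.198) / 0.31771 ≈ 0.3768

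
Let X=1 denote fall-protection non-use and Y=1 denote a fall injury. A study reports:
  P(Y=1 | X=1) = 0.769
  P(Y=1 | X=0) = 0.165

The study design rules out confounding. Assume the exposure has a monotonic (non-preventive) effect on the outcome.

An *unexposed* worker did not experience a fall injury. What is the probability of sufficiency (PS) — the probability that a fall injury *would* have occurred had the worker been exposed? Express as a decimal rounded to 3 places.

Let p₁ = 0.769, p₀ = 0.165.
Under exogeneity and monotonicity, PS = (p₁ − p₀) / (1 − p₀).
PS = (0.769 − 0.165) / (1 − 0.165) = 0.604 / 0.835 ≈ 0.7234

PS ≈ 0.723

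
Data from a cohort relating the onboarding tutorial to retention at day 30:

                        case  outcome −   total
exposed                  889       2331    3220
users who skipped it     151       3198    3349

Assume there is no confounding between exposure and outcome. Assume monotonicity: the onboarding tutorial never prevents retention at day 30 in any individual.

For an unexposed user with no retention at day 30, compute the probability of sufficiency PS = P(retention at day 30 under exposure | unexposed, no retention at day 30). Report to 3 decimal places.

PS ≈ 0.242

p₁ = P(outcome | exposed) = 889/3220 = 0.27609
p₀ = P(outcome | unexposed) = 151/3349 = 0.045088
Under exogeneity and monotonicity, PS = (p₁ − p₀) / (1 − p₀).
PS = (0.27609 − 0.045088) / (1 − 0.045088) = 0.231 / 0.95491 ≈ 0.2419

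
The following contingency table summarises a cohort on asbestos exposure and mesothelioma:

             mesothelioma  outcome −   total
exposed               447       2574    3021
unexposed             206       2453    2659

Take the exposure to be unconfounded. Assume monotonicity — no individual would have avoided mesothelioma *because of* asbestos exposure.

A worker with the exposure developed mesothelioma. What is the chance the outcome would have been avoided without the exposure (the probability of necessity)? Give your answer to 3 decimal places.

PN ≈ 0.476

p₁ = P(outcome | exposed) = 447/3021 = 0.14796
p₀ = P(outcome | unexposed) = 206/2659 = 0.077473
Under exogeneity and monotonicity, PN = (p₁ − p₀) / p₁.
PN = (0.14796 − 0.077473) / 0.14796 = 0.070492 / 0.14796 ≈ 0.4764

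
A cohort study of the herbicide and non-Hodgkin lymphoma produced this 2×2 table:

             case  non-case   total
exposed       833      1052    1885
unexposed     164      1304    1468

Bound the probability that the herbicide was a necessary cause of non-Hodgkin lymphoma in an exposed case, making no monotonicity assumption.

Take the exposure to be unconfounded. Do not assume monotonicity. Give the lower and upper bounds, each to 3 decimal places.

0.747 ≤ PN ≤ 1.000

p₁ = P(outcome | exposed) = 833/1885 = 0.44191
p₀ = P(outcome | unexposed) = 164/1468 = 0.11172
Under exogeneity alone the bounds on PN are max{0,(p₁−p₀)/p₁} ≤ PN ≤ min{1,(1−p₀)/p₁}.
  lower = (p₁ − p₀)/p₁ = 0.33019 / 0.44191 ≈ 0.7472
  upper = min{1, (1 − p₀)/p₁} = 0.88828 / 0.44191 ≈ 2.0101 → capped at 1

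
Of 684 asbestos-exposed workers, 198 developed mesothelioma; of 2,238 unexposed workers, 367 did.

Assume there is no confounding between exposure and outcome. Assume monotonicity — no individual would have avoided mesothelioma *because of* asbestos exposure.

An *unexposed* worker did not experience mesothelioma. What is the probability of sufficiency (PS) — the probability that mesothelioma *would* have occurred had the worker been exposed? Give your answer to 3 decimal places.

PS ≈ 0.150

p₁ = P(outcome | exposed) = 198/684 = 0.28947
p₀ = P(outcome | unexposed) = 367/2238 = 0.16399
Under exogeneity and monotonicity, PS = (p₁ − p₀) / (1 − p₀).
PS = (0.28947 − 0.16399) / (1 − 0.16399) = 0.12549 / 0.83601 ≈ 0.1501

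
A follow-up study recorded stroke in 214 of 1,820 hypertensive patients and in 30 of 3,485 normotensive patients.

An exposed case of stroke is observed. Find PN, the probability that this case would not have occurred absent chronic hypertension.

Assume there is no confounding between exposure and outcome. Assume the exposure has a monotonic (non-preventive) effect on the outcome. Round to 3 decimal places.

p₁ = P(outcome | exposed) = 214/1820 = 0.11758
p₀ = P(outcome | unexposed) = 30/3485 = 0.0086083
Under exogeneity and monotonicity, PN = (p₁ − p₀) / p₁.
PN = (0.11758 − 0.0086083) / 0.11758 = 0.10897 / 0.11758 ≈ 0.9268

PN ≈ 0.927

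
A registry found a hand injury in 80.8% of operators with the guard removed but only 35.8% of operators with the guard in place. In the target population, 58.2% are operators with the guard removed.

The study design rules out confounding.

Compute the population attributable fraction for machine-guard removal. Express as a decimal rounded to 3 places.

PAF ≈ 0.422

p₁ = 0.808, p₀ = 0.358.
Overall risk P(Y=1) = π·p₁ + (1−π)·p₀ = 0.582×0.808 + 0.418×0.358 = 0.6199.
Under exogeneity, PAF = [P(Y=1) − p₀] / P(Y=1).
PAF = (0.6199 − 0.358) / 0.6199 ≈ 0.4225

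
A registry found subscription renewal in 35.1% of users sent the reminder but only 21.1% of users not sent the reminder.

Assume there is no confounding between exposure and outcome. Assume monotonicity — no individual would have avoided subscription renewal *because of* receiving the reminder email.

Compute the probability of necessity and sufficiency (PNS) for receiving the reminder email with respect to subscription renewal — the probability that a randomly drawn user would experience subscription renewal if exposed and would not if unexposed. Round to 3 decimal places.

p₁ = 0.351, p₀ = 0.211.
Under exogeneity and monotonicity, PNS = p₁ − p₀.
PNS = 0.351 − 0.211 = 0.14

PNS ≈ 0.140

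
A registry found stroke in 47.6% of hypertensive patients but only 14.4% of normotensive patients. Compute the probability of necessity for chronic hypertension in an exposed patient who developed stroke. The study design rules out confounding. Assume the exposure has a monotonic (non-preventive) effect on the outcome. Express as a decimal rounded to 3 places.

PN ≈ 0.697

p₁ = 0.476, p₀ = 0.144.
Under exogeneity and monotonicity, PN = (p₁ − p₀) / p₁.
PN = (0.476 − 0.144) / 0.476 = 0.332 / 0.476 ≈ 0.6975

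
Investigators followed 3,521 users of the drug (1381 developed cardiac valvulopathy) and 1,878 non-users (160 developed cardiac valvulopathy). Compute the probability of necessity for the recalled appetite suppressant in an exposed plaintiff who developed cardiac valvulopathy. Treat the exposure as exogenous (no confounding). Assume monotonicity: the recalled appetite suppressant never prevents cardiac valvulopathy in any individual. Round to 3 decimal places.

p₁ = P(outcome | exposed) = 1381/3521 = 0.39222
p₀ = P(outcome | unexposed) = 160/1878 = 0.085197
Under exogeneity and monotonicity, PN = (p₁ − p₀) / p₁.
PN = (0.39222 − 0.085197) / 0.39222 = 0.30702 / 0.39222 ≈ 0.7828

PN ≈ 0.783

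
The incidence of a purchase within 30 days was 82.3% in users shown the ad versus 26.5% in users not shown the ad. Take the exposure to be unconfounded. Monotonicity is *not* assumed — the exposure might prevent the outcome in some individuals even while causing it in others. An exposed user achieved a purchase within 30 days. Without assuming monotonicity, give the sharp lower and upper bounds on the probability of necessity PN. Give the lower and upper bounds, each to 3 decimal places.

p₁ = 0.823, p₀ = 0.265.
Under exogeneity alone the bounds on PN are max{0,(p₁−p₀)/p₁} ≤ PN ≤ min{1,(1−p₀)/p₁}.
  lower = (p₁ − p₀)/p₁ = 0.558 / 0.823 ≈ 0.6780
  upper = min{1, (1 − p₀)/p₁} = 0.735 / 0.823 ≈ 0.8931

0.678 ≤ PN ≤ 0.893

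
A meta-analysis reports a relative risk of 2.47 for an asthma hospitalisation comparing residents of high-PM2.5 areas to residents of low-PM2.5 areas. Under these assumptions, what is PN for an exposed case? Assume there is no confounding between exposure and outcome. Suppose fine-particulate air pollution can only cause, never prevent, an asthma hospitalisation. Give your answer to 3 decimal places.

PN ≈ 0.595

Under exogeneity and monotonicity, PN = (RR − 1) / RR = 1 − 1/RR.
PN = (2.47 − 1) / 2.47 = 1.47 / 2.47 ≈ 0.5951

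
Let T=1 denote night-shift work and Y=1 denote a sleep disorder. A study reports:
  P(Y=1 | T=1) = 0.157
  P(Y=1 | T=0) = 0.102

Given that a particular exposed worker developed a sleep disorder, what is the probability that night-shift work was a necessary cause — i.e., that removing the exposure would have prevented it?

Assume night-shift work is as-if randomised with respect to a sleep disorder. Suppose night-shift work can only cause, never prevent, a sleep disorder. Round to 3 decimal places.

Let p₁ = 0.157, p₀ = 0.102.
Under exogeneity and monotonicity, PN = (p₁ − p₀) / p₁.
PN = (0.157 − 0.102) / 0.157 = 0.055 / 0.157 ≈ 0.3503

PN ≈ 0.350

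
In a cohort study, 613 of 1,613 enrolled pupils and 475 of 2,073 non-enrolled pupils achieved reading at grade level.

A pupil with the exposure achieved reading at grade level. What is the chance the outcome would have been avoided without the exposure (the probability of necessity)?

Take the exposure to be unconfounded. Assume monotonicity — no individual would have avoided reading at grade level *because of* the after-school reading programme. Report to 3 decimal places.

p₁ = P(outcome | exposed) = 613/1613 = 0.38004
p₀ = P(outcome | unexposed) = 475/2073 = 0.22914
Under exogeneity and monotonicity, PN = (p₁ − p₀) / p₁.
PN = (0.38004 − 0.22914) / 0.38004 = 0.1509 / 0.38004 ≈ 0.3971

PN ≈ 0.397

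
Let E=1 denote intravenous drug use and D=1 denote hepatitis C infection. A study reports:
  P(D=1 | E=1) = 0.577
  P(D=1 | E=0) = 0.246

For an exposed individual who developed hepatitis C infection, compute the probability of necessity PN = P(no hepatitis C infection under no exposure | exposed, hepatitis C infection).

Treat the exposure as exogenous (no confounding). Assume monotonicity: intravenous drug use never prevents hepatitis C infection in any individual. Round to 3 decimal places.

Let p₁ = 0.577, p₀ = 0.246.
Under exogeneity and monotonicity, PN = (p₁ − p₀) / p₁.
PN = (0.577 − 0.246) / 0.577 = 0.331 / 0.577 ≈ 0.5737

PN ≈ 0.574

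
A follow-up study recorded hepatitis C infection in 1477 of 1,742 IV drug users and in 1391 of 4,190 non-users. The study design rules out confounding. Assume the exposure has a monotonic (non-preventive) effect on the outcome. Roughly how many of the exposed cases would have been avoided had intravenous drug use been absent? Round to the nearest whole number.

about 899 cases

p₁ = P(outcome | exposed) = 1477/1742 = 0.84788
p₀ = P(outcome | unexposed) = 1391/4190 = 0.33198
PN = (p₁ − p₀)/p₁ = (0.84788 − 0.33198) / 0.84788 ≈ 0.60846.
Attributable cases ≈ PN × (exposed cases) = 0.60846 × 1477 ≈ 898.69.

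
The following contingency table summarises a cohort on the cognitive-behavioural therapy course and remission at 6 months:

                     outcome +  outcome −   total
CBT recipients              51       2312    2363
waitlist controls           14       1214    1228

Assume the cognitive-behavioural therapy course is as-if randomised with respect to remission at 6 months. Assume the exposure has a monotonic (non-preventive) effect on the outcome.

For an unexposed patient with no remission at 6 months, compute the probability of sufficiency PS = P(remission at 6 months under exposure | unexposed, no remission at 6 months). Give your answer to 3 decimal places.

p₁ = P(outcome | exposed) = 51/2363 = 0.021583
p₀ = P(outcome | unexposed) = 14/1228 = 0.011401
Under exogeneity and monotonicity, PS = (p₁ − p₀) / (1 − p₀).
PS = (0.021583 − 0.011401) / (1 − 0.011401) = 0.010182 / 0.9886 ≈ 0.0103

PS ≈ 0.010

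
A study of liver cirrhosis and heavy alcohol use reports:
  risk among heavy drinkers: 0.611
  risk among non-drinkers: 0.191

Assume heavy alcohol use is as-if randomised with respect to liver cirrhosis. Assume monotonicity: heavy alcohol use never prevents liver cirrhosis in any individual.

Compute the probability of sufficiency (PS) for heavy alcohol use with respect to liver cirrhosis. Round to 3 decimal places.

Let p₁ = 0.611, p₀ = 0.191.
Under exogeneity and monotonicity, PS = (p₁ − p₀) / (1 − p₀).
PS = (0.611 − 0.191) / (1 − 0.191) = 0.42 / 0.809 ≈ 0.5192

PS ≈ 0.519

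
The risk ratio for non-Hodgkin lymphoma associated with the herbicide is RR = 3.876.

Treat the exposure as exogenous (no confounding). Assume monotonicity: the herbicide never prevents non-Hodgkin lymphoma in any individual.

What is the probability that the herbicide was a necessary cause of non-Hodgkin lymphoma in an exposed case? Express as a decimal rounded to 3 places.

Under exogeneity and monotonicity, PN = (RR − 1) / RR = 1 − 1/RR.
PN = (3.876 − 1) / 3.876 = 2.876 / 3.876 ≈ 0.7420

PN ≈ 0.742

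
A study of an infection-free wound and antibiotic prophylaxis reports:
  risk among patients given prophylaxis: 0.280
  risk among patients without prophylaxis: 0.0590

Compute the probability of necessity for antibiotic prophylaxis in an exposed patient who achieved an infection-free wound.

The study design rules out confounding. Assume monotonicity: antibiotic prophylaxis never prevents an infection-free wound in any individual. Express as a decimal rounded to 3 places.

Let p₁ = 0.28, p₀ = 0.059.
Under exogeneity and monotonicity, PN = (p₁ − p₀) / p₁.
PN = (0.28 − 0.059) / 0.28 = 0.221 / 0.28 ≈ 0.7893

PN ≈ 0.789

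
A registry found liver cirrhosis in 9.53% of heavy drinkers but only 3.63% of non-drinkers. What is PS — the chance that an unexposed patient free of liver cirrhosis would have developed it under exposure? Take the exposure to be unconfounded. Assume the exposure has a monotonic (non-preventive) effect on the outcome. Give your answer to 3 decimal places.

PS ≈ 0.061

p₁ = 0.0953, p₀ = 0.0363.
Under exogeneity and monotonicity, PS = (p₁ − p₀) / (1 − p₀).
PS = (0.0953 − 0.0363) / (1 − 0.0363) = 0.059 / 0.9637 ≈ 0.0612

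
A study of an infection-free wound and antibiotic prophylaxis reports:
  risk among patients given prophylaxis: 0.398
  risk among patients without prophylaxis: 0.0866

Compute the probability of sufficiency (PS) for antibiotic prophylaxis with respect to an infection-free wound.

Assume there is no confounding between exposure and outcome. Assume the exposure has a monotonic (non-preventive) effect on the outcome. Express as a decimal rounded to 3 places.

PS ≈ 0.341

Let p₁ = 0.398, p₀ = 0.0866.
Under exogeneity and monotonicity, PS = (p₁ − p₀) / (1 − p₀).
PS = (0.398 − 0.0866) / (1 − 0.0866) = 0.3114 / 0.9134 ≈ 0.3409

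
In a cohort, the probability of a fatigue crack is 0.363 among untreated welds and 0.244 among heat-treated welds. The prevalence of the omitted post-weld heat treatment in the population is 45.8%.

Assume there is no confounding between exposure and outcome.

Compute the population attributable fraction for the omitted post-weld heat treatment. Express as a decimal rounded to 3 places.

PAF ≈ 0.183

Let p₁ = 0.363, p₀ = 0.244.
Overall risk P(Y=1) = π·p₁ + (1−π)·p₀ = 0.458×0.363 + 0.542×0.244 = 0.2985.
Under exogeneity, PAF = [P(Y=1) − p₀] / P(Y=1).
PAF = (0.2985 − 0.244) / 0.2985 ≈ 0.1826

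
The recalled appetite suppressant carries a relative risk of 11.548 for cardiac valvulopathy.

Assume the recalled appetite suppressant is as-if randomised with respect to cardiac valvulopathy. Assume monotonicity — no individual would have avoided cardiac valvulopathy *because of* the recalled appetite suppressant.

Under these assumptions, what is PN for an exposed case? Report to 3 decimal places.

Under exogeneity and monotonicity, PN = (RR − 1) / RR = 1 − 1/RR.
PN = (11.548 − 1) / 11.548 = 10.55 / 11.548 ≈ 0.9134

PN ≈ 0.913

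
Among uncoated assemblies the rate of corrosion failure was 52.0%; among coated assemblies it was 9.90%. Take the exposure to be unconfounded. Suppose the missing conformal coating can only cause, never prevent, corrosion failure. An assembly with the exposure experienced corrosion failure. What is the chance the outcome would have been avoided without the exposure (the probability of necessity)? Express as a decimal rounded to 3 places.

p₁ = 0.52, p₀ = 0.099.
Under exogeneity and monotonicity, PN = (p₁ − p₀) / p₁.
PN = (0.52 − 0.099) / 0.52 = 0.421 / 0.52 ≈ 0.8096

PN ≈ 0.810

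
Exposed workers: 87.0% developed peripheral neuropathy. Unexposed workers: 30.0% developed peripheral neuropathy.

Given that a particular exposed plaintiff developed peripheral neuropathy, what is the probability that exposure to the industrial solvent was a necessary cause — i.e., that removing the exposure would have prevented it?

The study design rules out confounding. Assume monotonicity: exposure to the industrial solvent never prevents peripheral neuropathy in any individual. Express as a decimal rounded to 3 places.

p₁ = 0.87, p₀ = 0.3.
Under exogeneity and monotonicity, PN = (p₁ − p₀) / p₁.
PN = (0.87 − 0.3) / 0.87 = 0.57 / 0.87 ≈ 0.6552

PN ≈ 0.655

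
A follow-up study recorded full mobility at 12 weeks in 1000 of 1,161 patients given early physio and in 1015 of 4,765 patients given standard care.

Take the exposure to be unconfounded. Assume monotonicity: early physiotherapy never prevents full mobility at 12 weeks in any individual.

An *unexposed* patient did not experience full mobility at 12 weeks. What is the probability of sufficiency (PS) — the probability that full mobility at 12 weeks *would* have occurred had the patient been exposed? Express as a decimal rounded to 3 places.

p₁ = P(outcome | exposed) = 1000/1161 = 0.86133
p₀ = P(outcome | unexposed) = 1015/4765 = 0.21301
Under exogeneity and monotonicity, PS = (p₁ − p₀) / (1 − p₀).
PS = (0.86133 − 0.21301) / (1 − 0.21301) = 0.64831 / 0.78699 ≈ 0.8238

PS ≈ 0.824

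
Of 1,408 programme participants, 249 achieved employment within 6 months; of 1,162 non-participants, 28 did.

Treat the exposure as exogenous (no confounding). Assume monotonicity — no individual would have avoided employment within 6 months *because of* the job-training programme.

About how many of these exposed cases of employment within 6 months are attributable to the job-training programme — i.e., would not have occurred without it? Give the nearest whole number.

p₁ = P(outcome | exposed) = 249/1408 = 0.17685
p₀ = P(outcome | unexposed) = 28/1162 = 0.024096
PN = (p₁ − p₀)/p₁ = (0.17685 − 0.024096) / 0.17685 ≈ 0.86374.
Attributable cases ≈ PN × (exposed cases) = 0.86374 × 249 ≈ 215.07.

about 215 cases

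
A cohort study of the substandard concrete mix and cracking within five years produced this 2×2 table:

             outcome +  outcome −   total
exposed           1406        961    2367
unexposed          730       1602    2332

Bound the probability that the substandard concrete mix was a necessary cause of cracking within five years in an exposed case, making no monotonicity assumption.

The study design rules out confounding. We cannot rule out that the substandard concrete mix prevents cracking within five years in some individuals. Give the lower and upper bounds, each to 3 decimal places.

p₁ = P(outcome | exposed) = 1406/2367 = 0.594
p₀ = P(outcome | unexposed) = 730/2332 = 0.31304
Under exogeneity alone the bounds on PN are max{0,(p₁−p₀)/p₁} ≤ PN ≤ min{1,(1−p₀)/p₁}.
  lower = (p₁ − p₀)/p₁ = 0.28096 / 0.594 ≈ 0.4730
  upper = min{1, (1 − p₀)/p₁} = 0.68696 / 0.594 ≈ 1.1565 → capped at 1

0.473 ≤ PN ≤ 1.000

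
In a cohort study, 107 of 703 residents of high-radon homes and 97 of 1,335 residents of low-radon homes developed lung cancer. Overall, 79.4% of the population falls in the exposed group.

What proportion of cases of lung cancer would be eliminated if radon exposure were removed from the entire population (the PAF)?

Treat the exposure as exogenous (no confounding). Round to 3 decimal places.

p₁ = P(outcome | exposed) = 107/703 = 0.1522
p₀ = P(outcome | unexposed) = 97/1335 = 0.072659
Overall risk P(Y=1) = π·p₁ + (1−π)·p₀ = 0.794×0.1522 + 0.206×0.072659 = 0.13582.
Under exogeneity, PAF = [P(Y=1) − p₀] / P(Y=1).
PAF = (0.13582 − 0.072659) / 0.13582 ≈ 0.4650

PAF ≈ 0.465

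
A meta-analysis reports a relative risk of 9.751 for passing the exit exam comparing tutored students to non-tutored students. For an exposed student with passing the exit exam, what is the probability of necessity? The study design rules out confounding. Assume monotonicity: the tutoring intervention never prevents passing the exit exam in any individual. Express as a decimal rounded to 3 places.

PN ≈ 0.897

Under exogeneity and monotonicity, PN = (RR − 1) / RR = 1 − 1/RR.
PN = (9.751 − 1) / 9.751 = 8.751 / 9.751 ≈ 0.8974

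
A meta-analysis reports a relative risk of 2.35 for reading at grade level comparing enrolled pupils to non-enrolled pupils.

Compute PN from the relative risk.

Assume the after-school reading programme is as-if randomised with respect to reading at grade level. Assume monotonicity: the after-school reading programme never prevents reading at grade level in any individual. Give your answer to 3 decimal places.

PN ≈ 0.574

Under exogeneity and monotonicity, PN = (RR − 1) / RR = 1 − 1/RR.
PN = (2.35 − 1) / 2.35 = 1.35 / 2.35 ≈ 0.5745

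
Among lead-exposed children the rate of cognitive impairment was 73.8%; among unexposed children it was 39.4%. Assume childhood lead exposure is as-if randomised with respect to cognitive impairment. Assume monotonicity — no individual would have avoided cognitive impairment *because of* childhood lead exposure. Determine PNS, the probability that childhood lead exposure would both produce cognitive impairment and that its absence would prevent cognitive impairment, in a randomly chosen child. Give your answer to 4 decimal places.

PNS ≈ 0.3440

p₁ = 0.738, p₀ = 0.394.
Under exogeneity and monotonicity, PNS = p₁ − p₀.
PNS = 0.738 − 0.394 = 0.344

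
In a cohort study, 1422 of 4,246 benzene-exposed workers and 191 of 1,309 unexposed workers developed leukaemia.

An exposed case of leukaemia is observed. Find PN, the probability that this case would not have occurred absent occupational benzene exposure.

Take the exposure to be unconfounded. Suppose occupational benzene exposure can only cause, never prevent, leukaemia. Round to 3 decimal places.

PN ≈ 0.564

p₁ = P(outcome | exposed) = 1422/4246 = 0.3349
p₀ = P(outcome | unexposed) = 191/1309 = 0.14591
Under exogeneity and monotonicity, PN = (p₁ − p₀) / p₁.
PN = (0.3349 − 0.14591) / 0.3349 = 0.18899 / 0.3349 ≈ 0.5643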